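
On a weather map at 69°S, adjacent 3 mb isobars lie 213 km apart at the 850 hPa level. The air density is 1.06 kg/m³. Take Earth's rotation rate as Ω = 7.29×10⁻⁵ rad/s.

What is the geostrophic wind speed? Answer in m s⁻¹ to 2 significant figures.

Coriolis parameter at 69°S:
f = 2Ω sin φ = 2 × 7.29×10⁻⁵ × sin 69° = 1.36×10⁻⁴ s⁻¹
Pressure gradient: |∂P/∂n| = 300 Pa / 213000 m = 1.41×10⁻³ Pa/m
Geostrophic balance (pressure-gradient force = Coriolis force):
V_g = (1/(fρ)) |∂P/∂n| = 1.41×10⁻³ / (1.36×10⁻⁴ × 1.06) = 9.76 m/s

9.8 m s⁻¹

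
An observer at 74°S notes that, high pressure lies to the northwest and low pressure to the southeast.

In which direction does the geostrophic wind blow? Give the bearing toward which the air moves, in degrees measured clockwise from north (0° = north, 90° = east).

045°

The pressure-gradient force points toward the southeast (bearing 135°).
Geostrophic balance: in the Southern Hemisphere the Coriolis force deflects motion to the left, so the geostrophic wind blows 90° to the left of the pressure-gradient force (low pressure on the right).
Rotating 135° by 90° counterclockwise gives 045° — the wind blows toward the northeast.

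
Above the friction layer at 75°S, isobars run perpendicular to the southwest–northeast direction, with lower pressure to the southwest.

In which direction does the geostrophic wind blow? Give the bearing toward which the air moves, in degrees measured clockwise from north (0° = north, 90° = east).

The pressure-gradient force points toward the southwest (bearing 225°).
Geostrophic balance: in the Southern Hemisphere the Coriolis force deflects motion to the left, so the geostrophic wind blows 90° to the left of the pressure-gradient force (low pressure on the right).
Rotating 225° by 90° counterclockwise gives 135° — the wind blows toward the southeast.

135°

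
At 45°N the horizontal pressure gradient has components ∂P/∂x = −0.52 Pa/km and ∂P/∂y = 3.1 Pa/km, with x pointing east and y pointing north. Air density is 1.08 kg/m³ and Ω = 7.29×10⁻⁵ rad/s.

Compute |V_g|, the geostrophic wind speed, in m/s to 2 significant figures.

Coriolis parameter at 45°N:
f = 2Ω sin φ = 2 × 7.29×10⁻⁵ × sin 45° = 1.03×10⁻⁴ s⁻¹
Component geostrophic relations (x east, y north):
u_g = −(1/(fρ)) ∂P/∂y,  v_g = (1/(fρ)) ∂P/∂x
u_g = −(3.1×10⁻³)/(1.03×10⁻⁴ × 1.08) = −27.8 m/s;  v_g = (−0.52×10⁻³)/(1.03×10⁻⁴ × 1.08) = −4.67 m/s
|V_g| = √(u_g² + v_g²) = 28.2 m/s

28 m/s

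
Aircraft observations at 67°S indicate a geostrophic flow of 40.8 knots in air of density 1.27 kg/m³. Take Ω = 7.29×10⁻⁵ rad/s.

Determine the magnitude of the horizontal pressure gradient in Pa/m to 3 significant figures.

Coriolis parameter at 67°S:
f = 2Ω sin φ = 2 × 7.29×10⁻⁵ × sin 67° = 1.34×10⁻⁴ s⁻¹
Wind speed in SI: 40.8 knots = 21.0 m/s
Geostrophic balance rearranged: |∂P/∂n| = f ρ V_g
|∂P/∂n| = 1.34×10⁻⁴ × 1.27 × 21.0 = 3.58×10⁻³ Pa/m

3.58×10⁻³ Pa/m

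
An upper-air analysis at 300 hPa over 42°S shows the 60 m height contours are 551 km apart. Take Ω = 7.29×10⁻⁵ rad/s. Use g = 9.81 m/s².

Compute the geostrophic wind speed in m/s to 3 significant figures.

Coriolis parameter at 42°S:
f = 2Ω sin φ = 2 × 7.29×10⁻⁵ × sin 42° = 9.76×10⁻⁵ s⁻¹
Height gradient: |∂Z/∂n| = 60 m / 551000 m = 1.09×10⁻⁴
On a pressure surface, geostrophic balance gives V_g = (g/f)|∂Z/∂n|:
V_g = 9.81 × 1.09×10⁻⁴ / 9.76×10⁻⁵ = 10.9 m/s

10.9 m/s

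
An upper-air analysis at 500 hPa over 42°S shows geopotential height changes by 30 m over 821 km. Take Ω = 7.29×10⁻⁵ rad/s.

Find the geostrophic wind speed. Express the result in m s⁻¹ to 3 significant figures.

Coriolis parameter at 42°S:
f = 2Ω sin φ = 2 × 7.29×10⁻⁵ × sin 42° = 9.76×10⁻⁵ s⁻¹
Height gradient: |∂Z/∂n| = 30 m / 821000 m = 3.65×10⁻⁵
On a pressure surface, geostrophic balance gives V_g = (g/f)|∂Z/∂n|:
V_g = 9.81 × 3.65×10⁻⁵ / 9.76×10⁻⁵ = 3.67 m/s

3.67 m s⁻¹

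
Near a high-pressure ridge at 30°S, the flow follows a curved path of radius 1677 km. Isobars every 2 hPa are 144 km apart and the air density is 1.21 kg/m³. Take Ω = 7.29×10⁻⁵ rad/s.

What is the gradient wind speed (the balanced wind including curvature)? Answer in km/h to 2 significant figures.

Coriolis parameter at 30°S:
f = 2Ω sin φ = 2 × 7.29×10⁻⁵ × sin 30° = 7.29×10⁻⁵ s⁻¹
Pressure gradient: |∂P/∂n| = 200 Pa / 144000 m = 1.39×10⁻³ Pa/m
Geostrophic speed: V_g = |∂P/∂n|/(fρ) = 1.39×10⁻³/(7.29×10⁻⁵ × 1.21) = 15.7 m/s
Around a high, pressure-gradient force acts outward with centrifugal, so Coriolis balances both:
fV = (1/ρ)|∂P/∂n| + V²/R  →  V² − fR·V + fR·V_g = 0
With fR = 7.29×10⁻⁵ × 1677×10³ m = 122 m/s:
V = [fR − √((fR)² − 4 fR V_g)]/2 = [122 − √(122² − 4×122×15.7)]/2 = 18.6 m/s
Supergeostrophic (V > V_g = 15.7 m/s), as expected around a high.
Converting: 18.6 m/s × 3.6 = 67 km/h

67 km/h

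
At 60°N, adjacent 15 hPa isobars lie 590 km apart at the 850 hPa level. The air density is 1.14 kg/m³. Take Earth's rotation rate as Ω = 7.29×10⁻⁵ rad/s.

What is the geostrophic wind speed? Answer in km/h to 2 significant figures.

64 km/h

Coriolis parameter at 60°N:
f = 2Ω sin φ = 2 × 7.29×10⁻⁵ × sin 60° = 1.26×10⁻⁴ s⁻¹
Pressure gradient: |∂P/∂n| = 1500 Pa / 590000 m = 2.54×10⁻³ Pa/m
Geostrophic balance (pressure-gradient force = Coriolis force):
V_g = (1/(fρ)) |∂P/∂n| = 2.54×10⁻³ / (1.26×10⁻⁴ × 1.14) = 17.7 m/s
Converting: 17.7 m/s × 3.6 = 64 km/h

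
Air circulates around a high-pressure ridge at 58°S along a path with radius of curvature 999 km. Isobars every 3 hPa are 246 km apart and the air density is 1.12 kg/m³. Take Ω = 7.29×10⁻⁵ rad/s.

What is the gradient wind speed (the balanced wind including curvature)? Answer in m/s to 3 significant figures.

Coriolis parameter at 58°S:
f = 2Ω sin φ = 2 × 7.29×10⁻⁵ × sin 58° = 1.24×10⁻⁴ s⁻¹
Pressure gradient: |∂P/∂n| = 300 Pa / 246000 m = 1.22×10⁻³ Pa/m
Geostrophic speed: V_g = |∂P/∂n|/(fρ) = 1.22×10⁻³/(1.24×10⁻⁴ × 1.12) = 8.81 m/s
Around a high, pressure-gradient force acts outward with centrifugal, so Coriolis balances both:
fV = (1/ρ)|∂P/∂n| + V²/R  →  V² − fR·V + fR·V_g = 0
With fR = 1.24×10⁻⁴ × 999×10³ m = 124 m/s:
V = [fR − √((fR)² − 4 fR V_g)]/2 = [124 − √(124² − 4×124×8.81)]/2 = 9.54 m/s
Supergeostrophic (V > V_g = 8.81 m/s), as expected around a high.

9.54 m/s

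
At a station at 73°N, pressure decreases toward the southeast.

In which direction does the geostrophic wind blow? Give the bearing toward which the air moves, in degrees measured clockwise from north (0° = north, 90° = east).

225°

The pressure-gradient force points toward the southeast (bearing 135°).
Geostrophic balance: in the Northern Hemisphere the Coriolis force deflects motion to the right, so the geostrophic wind blows 90° to the right of the pressure-gradient force (low pressure on the left).
Rotating 135° by 90° clockwise gives 225° — the wind blows toward the southwest.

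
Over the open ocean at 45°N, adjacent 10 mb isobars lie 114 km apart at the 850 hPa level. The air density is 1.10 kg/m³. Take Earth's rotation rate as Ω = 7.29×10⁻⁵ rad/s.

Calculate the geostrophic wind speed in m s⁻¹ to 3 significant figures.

77.3 m s⁻¹

Coriolis parameter at 45°N:
f = 2Ω sin φ = 2 × 7.29×10⁻⁵ × sin 45° = 1.03×10⁻⁴ s⁻¹
Pressure gradient: |∂P/∂n| = 1000 Pa / 114000 m = 8.77×10⁻³ Pa/m
Geostrophic balance (pressure-gradient force = Coriolis force):
V_g = (1/(fρ)) |∂P/∂n| = 8.77×10⁻³ / (1.03×10⁻⁴ × 1.10) = 77.3 m/s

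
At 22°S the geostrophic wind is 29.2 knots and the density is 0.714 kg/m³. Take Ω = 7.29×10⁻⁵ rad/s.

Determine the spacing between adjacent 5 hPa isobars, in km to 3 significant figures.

Coriolis parameter at 22°S:
f = 2Ω sin φ = 2 × 7.29×10⁻⁵ × sin 22° = 5.46×10⁻⁵ s⁻¹
Wind speed in SI: 29.2 knots = 15.0 m/s
Geostrophic balance rearranged: |∂P/∂n| = f ρ V_g
|∂P/∂n| = 5.46×10⁻⁵ × 0.714 × 15.0 = 5.86×10⁻⁴ Pa/m
Isobar spacing: Δn = ΔP/|∂P/∂n| = 500 Pa / 5.86×10⁻⁴ Pa/m = 853528 m ≈ 854 km

854 km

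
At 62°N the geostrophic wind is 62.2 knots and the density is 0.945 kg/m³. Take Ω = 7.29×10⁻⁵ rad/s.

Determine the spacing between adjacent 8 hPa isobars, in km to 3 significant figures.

206 km

Coriolis parameter at 62°N:
f = 2Ω sin φ = 2 × 7.29×10⁻⁵ × sin 62° = 1.29×10⁻⁴ s⁻¹
Wind speed in SI: 62.2 knots = 32.0 m/s
Geostrophic balance rearranged: |∂P/∂n| = f ρ V_g
|∂P/∂n| = 1.29×10⁻⁴ × 0.945 × 32.0 = 3.89×10⁻³ Pa/m
Isobar spacing: Δn = ΔP/|∂P/∂n| = 800 Pa / 3.89×10⁻³ Pa/m = 205512 m ≈ 206 km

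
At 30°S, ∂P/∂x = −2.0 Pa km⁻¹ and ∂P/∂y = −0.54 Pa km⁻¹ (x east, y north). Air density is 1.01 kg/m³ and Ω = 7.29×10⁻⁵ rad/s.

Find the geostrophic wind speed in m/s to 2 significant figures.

Coriolis parameter at 30°S:
f = 2Ω sin φ = 2 × 7.29×10⁻⁵ × sin 30° = 7.29×10⁻⁵ s⁻¹
In the Southern Hemisphere f is negative: f = −7.29×10⁻⁵ s⁻¹.
Component geostrophic relations (x east, y north):
u_g = −(1/(fρ)) ∂P/∂y,  v_g = (1/(fρ)) ∂P/∂x
u_g = −(−0.54×10⁻³)/(−7.29×10⁻⁵ × 1.01) = −7.33 m/s;  v_g = (−2.0×10⁻³)/(−7.29×10⁻⁵ × 1.01) = 27.2 m/s
|V_g| = √(u_g² + v_g²) = 28.1 m/s

28 m/s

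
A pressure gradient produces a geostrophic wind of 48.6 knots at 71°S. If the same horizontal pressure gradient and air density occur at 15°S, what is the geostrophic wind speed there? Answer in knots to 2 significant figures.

180 knots

With the same pressure gradient and density, V_g ∝ 1/f ∝ 1/sin φ.
V₂ = V₁ · sin φ₁ / sin φ₂ = 48.6 × sin 71° / sin 15°
V₂ = 48.6 × 0.9455/0.2588 = 180 knots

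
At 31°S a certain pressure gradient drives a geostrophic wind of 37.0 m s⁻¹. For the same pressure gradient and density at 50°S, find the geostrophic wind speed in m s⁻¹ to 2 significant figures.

25 m s⁻¹

With the same pressure gradient and density, V_g ∝ 1/f ∝ 1/sin φ.
V₂ = V₁ · sin φ₁ / sin φ₂ = 37.0 × sin 31° / sin 50°
V₂ = 37.0 × 0.5150/0.7660 = 25 m s⁻¹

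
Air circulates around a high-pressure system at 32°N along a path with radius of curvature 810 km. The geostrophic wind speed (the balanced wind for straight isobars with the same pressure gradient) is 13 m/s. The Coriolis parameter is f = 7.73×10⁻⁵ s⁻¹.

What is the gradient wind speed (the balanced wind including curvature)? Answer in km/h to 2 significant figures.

Around a high, pressure-gradient force acts outward with centrifugal, so Coriolis balances both:
fV = (1/ρ)|∂P/∂n| + V²/R  →  V² − fR·V + fR·V_g = 0
With fR = 7.73×10⁻⁵ × 810×10³ m = 62.6 m/s:
V = [fR − √((fR)² − 4 fR V_g)]/2 = [62.6 − √(62.6² − 4×62.6×13)]/2 = 18.4 m/s
Supergeostrophic (V > V_g = 13 m/s), as expected around a high.
Converting: 18.4 m/s × 3.6 = 66 km/h

66 km/h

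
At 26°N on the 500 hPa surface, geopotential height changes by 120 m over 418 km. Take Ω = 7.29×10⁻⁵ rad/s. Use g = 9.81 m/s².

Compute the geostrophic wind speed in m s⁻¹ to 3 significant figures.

44.1 m s⁻¹

Coriolis parameter at 26°N:
f = 2Ω sin φ = 2 × 7.29×10⁻⁵ × sin 26° = 6.39×10⁻⁵ s⁻¹
Height gradient: |∂Z/∂n| = 120 m / 418000 m = 2.87×10⁻⁴
On a pressure surface, geostrophic balance gives V_g = (g/f)|∂Z/∂n|:
V_g = 9.81 × 2.87×10⁻⁴ / 6.39×10⁻⁵ = 44.1 m/s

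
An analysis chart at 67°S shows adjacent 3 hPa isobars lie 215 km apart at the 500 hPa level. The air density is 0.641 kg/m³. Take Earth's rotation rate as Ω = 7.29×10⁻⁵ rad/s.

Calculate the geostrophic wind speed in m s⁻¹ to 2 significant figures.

16 m s⁻¹

Coriolis parameter at 67°S:
f = 2Ω sin φ = 2 × 7.29×10⁻⁵ × sin 67° = 1.34×10⁻⁴ s⁻¹
Pressure gradient: |∂P/∂n| = 300 Pa / 215000 m = 1.40×10⁻³ Pa/m
Geostrophic balance (pressure-gradient force = Coriolis force):
V_g = (1/(fρ)) |∂P/∂n| = 1.40×10⁻³ / (1.34×10⁻⁴ × 0.641) = 16.2 m/s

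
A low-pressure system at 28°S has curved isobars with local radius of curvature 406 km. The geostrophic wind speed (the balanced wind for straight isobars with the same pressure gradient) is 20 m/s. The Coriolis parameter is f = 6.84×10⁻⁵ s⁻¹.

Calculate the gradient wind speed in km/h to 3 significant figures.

Around a low, centrifugal force acts outward with Coriolis, so pressure-gradient force balances both:
(1/ρ)|∂P/∂n| = fV + V²/R  →  V² + fR·V − fR·V_g = 0
With fR = 6.84×10⁻⁵ × 406×10³ m = 27.8 m/s:
V = [−fR + √((fR)² + 4 fR V_g)]/2 = [−27.8 + √(27.8² + 4×27.8×20)]/2 = 13.5 m/s
Subgeostrophic (V < V_g = 20 m/s), as expected around a low.
Converting: 13.5 m/s × 3.6 = 48.5 km/h

48.5 km/h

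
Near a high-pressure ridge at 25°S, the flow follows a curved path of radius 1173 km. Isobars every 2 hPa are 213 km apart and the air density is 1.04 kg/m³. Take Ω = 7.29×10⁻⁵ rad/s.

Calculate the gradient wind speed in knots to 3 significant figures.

Coriolis parameter at 25°S:
f = 2Ω sin φ = 2 × 7.29×10⁻⁵ × sin 25° = 6.16×10⁻⁵ s⁻¹
Pressure gradient: |∂P/∂n| = 200 Pa / 213000 m = 9.39×10⁻⁴ Pa/m
Geostrophic speed: V_g = |∂P/∂n|/(fρ) = 9.39×10⁻⁴/(6.16×10⁻⁵ × 1.04) = 14.7 m/s
Around a high, pressure-gradient force acts outward with centrifugal, so Coriolis balances both:
fV = (1/ρ)|∂P/∂n| + V²/R  →  V² − fR·V + fR·V_g = 0
With fR = 6.16×10⁻⁵ × 1173×10³ m = 72.3 m/s:
V = [fR − √((fR)² − 4 fR V_g)]/2 = [72.3 − √(72.3² − 4×72.3×14.7)]/2 = 20.4 m/s
Supergeostrophic (V > V_g = 14.7 m/s), as expected around a high.
Converting: 20.4 m/s × 1.944 = 39.7 knots

39.7 knots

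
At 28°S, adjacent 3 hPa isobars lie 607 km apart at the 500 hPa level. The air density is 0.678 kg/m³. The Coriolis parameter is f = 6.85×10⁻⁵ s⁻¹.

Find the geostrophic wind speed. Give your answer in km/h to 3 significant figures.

Pressure gradient: |∂P/∂n| = 300 Pa / 607000 m = 4.94×10⁻⁴ Pa/m
Geostrophic balance (pressure-gradient force = Coriolis force):
V_g = (1/(fρ)) |∂P/∂n| = 4.94×10⁻⁴ / (6.85×10⁻⁵ × 0.678) = 10.6 m/s
Converting: 10.6 m/s × 3.6 = 38.3 km/h

38.3 km/h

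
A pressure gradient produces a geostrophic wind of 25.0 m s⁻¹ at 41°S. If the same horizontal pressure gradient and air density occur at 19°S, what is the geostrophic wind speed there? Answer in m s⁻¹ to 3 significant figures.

50.4 m s⁻¹

With the same pressure gradient and density, V_g ∝ 1/f ∝ 1/sin φ.
V₂ = V₁ · sin φ₁ / sin φ₂ = 25.0 × sin 41° / sin 19°
V₂ = 25.0 × 0.6561/0.3256 = 50.4 m s⁻¹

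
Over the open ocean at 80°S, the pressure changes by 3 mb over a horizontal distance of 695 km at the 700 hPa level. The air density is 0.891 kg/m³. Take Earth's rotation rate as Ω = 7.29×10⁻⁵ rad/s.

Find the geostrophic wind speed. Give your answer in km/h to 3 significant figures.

Coriolis parameter at 80°S:
f = 2Ω sin φ = 2 × 7.29×10⁻⁵ × sin 80° = 1.44×10⁻⁴ s⁻¹
Pressure gradient: |∂P/∂n| = 300 Pa / 695000 m = 4.32×10⁻⁴ Pa/m
Geostrophic balance (pressure-gradient force = Coriolis force):
V_g = (1/(fρ)) |∂P/∂n| = 4.32×10⁻⁴ / (1.44×10⁻⁴ × 0.891) = 3.37 m/s
Converting: 3.37 m/s × 3.6 = 12.1 km/h

12.1 km/h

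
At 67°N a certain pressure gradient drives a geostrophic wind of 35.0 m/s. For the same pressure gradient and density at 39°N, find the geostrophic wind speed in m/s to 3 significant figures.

With the same pressure gradient and density, V_g ∝ 1/f ∝ 1/sin φ.
V₂ = V₁ · sin φ₁ / sin φ₂ = 35.0 × sin 67° / sin 39°
V₂ = 35.0 × 0.9205/0.6293 = 51.2 m/s

51.2 m/s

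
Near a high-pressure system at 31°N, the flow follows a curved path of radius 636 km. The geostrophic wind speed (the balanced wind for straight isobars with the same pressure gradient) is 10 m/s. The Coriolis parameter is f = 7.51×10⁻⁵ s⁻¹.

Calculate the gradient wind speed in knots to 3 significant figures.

27.7 knots

Around a high, pressure-gradient force acts outward with centrifugal, so Coriolis balances both:
fV = (1/ρ)|∂P/∂n| + V²/R  →  V² − fR·V + fR·V_g = 0
With fR = 7.51×10⁻⁵ × 636×10³ m = 47.8 m/s:
V = [fR − √((fR)² − 4 fR V_g)]/2 = [47.8 − √(47.8² − 4×47.8×10)]/2 = 14.3 m/s
Supergeostrophic (V > V_g = 10 m/s), as expected around a high.
Converting: 14.3 m/s × 1.944 = 27.7 knots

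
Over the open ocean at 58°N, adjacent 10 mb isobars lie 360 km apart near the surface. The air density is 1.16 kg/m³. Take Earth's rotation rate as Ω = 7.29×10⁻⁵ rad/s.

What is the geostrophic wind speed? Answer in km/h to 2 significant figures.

70 km/h

Coriolis parameter at 58°N:
f = 2Ω sin φ = 2 × 7.29×10⁻⁵ × sin 58° = 1.24×10⁻⁴ s⁻¹
Pressure gradient: |∂P/∂n| = 1000 Pa / 360000 m = 2.78×10⁻³ Pa/m
Geostrophic balance (pressure-gradient force = Coriolis force):
V_g = (1/(fρ)) |∂P/∂n| = 2.78×10⁻³ / (1.24×10⁻⁴ × 1.16) = 19.4 m/s
Converting: 19.4 m/s × 3.6 = 70 km/h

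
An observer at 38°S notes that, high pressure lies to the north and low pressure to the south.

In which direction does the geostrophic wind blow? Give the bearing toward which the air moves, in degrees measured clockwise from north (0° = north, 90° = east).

090°

The pressure-gradient force points toward the south (bearing 180°).
Geostrophic balance: in the Southern Hemisphere the Coriolis force deflects motion to the left, so the geostrophic wind blows 90° to the left of the pressure-gradient force (low pressure on the right).
Rotating 180° by 90° counterclockwise gives 090° — the wind blows toward the east.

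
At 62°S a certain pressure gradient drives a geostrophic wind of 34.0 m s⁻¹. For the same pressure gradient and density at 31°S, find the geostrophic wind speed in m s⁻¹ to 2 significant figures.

With the same pressure gradient and density, V_g ∝ 1/f ∝ 1/sin φ.
V₂ = V₁ · sin φ₁ / sin φ₂ = 34.0 × sin 62° / sin 31°
V₂ = 34.0 × 0.8829/0.5150 = 58 m s⁻¹

58 m s⁻¹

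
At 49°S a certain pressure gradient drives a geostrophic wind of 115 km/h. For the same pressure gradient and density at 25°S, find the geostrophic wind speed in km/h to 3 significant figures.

205 km/h

With the same pressure gradient and density, V_g ∝ 1/f ∝ 1/sin φ.
V₂ = V₁ · sin φ₁ / sin φ₂ = 115 × sin 49° / sin 25°
V₂ = 115 × 0.7547/0.4226 = 205 km/h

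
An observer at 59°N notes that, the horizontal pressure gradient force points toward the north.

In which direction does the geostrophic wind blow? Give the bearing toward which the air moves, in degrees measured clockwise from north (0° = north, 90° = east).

The pressure-gradient force points toward the north (bearing 000°).
Geostrophic balance: in the Northern Hemisphere the Coriolis force deflects motion to the right, so the geostrophic wind blows 90° to the right of the pressure-gradient force (low pressure on the left).
Rotating 000° by 90° clockwise gives 090° — the wind blows toward the east.

090°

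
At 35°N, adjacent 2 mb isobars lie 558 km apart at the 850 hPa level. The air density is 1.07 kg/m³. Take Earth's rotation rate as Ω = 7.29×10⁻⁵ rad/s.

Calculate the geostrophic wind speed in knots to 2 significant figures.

Coriolis parameter at 35°N:
f = 2Ω sin φ = 2 × 7.29×10⁻⁵ × sin 35° = 8.36×10⁻⁵ s⁻¹
Pressure gradient: |∂P/∂n| = 200 Pa / 558000 m = 3.58×10⁻⁴ Pa/m
Geostrophic balance (pressure-gradient force = Coriolis force):
V_g = (1/(fρ)) |∂P/∂n| = 3.58×10⁻⁴ / (8.36×10⁻⁵ × 1.07) = 4.01 m/s
Converting: 4.01 m/s × 1.944 = 7.8 knots

7.8 knots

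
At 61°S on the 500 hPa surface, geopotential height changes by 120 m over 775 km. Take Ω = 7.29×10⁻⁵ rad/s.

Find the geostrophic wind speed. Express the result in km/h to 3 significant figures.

42.9 km/h

Coriolis parameter at 61°S:
f = 2Ω sin φ = 2 × 7.29×10⁻⁵ × sin 61° = 1.28×10⁻⁴ s⁻¹
Height gradient: |∂Z/∂n| = 120 m / 775000 m = 1.55×10⁻⁴
On a pressure surface, geostrophic balance gives V_g = (g/f)|∂Z/∂n|:
V_g = 9.81 × 1.55×10⁻⁴ / 1.28×10⁻⁴ = 11.9 m/s
Converting: 11.9 m/s × 3.6 = 42.9 km/h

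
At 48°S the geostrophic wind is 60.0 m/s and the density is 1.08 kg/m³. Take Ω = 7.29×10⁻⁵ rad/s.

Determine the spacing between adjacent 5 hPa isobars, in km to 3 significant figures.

Coriolis parameter at 48°S:
f = 2Ω sin φ = 2 × 7.29×10⁻⁵ × sin 48° = 1.08×10⁻⁴ s⁻¹
Geostrophic balance rearranged: |∂P/∂n| = f ρ V_g
|∂P/∂n| = 1.08×10⁻⁴ × 1.08 × 60.0 = 7.02×10⁻³ Pa/m
Isobar spacing: Δn = ΔP/|∂P/∂n| = 500 Pa / 7.02×10⁻³ Pa/m = 71214 m ≈ 71.2 km

71.2 km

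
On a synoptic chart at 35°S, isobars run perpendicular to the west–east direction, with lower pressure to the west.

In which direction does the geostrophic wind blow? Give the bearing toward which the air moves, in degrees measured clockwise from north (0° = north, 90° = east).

180°

The pressure-gradient force points toward the west (bearing 270°).
Geostrophic balance: in the Southern Hemisphere the Coriolis force deflects motion to the left, so the geostrophic wind blows 90° to the left of the pressure-gradient force (low pressure on the right).
Rotating 270° by 90° counterclockwise gives 180° — the wind blows toward the south.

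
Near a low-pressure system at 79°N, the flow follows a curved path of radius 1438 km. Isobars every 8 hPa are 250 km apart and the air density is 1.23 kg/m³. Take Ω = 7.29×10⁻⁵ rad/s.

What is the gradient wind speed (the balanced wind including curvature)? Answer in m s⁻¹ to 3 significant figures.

Coriolis parameter at 79°N:
f = 2Ω sin φ = 2 × 7.29×10⁻⁵ × sin 79° = 1.43×10⁻⁴ s⁻¹
Pressure gradient: |∂P/∂n| = 800 Pa / 250000 m = 3.20×10⁻³ Pa/m
Geostrophic speed: V_g = |∂P/∂n|/(fρ) = 3.20×10⁻³/(1.43×10⁻⁴ × 1.23) = 18.2 m/s
Around a low, centrifugal force acts outward with Coriolis, so pressure-gradient force balances both:
(1/ρ)|∂P/∂n| = fV + V²/R  →  V² + fR·V − fR·V_g = 0
With fR = 1.43×10⁻⁴ × 1438×10³ m = 206 m/s:
V = [−fR + √((fR)² + 4 fR V_g)]/2 = [−206 + √(206² + 4×206×18.2)]/2 = 16.8 m/s
Subgeostrophic (V < V_g = 18.2 m/s), as expected around a low.

16.8 m s⁻¹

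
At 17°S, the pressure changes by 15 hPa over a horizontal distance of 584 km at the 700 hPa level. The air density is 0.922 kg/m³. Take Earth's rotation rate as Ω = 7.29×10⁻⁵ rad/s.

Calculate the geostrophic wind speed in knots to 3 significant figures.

127 knots

Coriolis parameter at 17°S:
f = 2Ω sin φ = 2 × 7.29×10⁻⁵ × sin 17° = 4.26×10⁻⁵ s⁻¹
Pressure gradient: |∂P/∂n| = 1500 Pa / 584000 m = 2.57×10⁻³ Pa/m
Geostrophic balance (pressure-gradient force = Coriolis force):
V_g = (1/(fρ)) |∂P/∂n| = 2.57×10⁻³ / (4.26×10⁻⁵ × 0.922) = 65.4 m/s
Converting: 65.4 m/s × 1.944 = 127 knots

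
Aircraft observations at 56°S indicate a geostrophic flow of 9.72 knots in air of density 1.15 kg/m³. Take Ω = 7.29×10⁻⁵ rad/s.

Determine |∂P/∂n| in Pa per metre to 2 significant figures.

Coriolis parameter at 56°S:
f = 2Ω sin φ = 2 × 7.29×10⁻⁵ × sin 56° = 1.21×10⁻⁴ s⁻¹
Wind speed in SI: 9.72 knots = 5.00 m/s
Geostrophic balance rearranged: |∂P/∂n| = f ρ V_g
|∂P/∂n| = 1.21×10⁻⁴ × 1.15 × 5.00 = 6.95×10⁻⁴ Pa/m

7.0×10⁻⁴ Pa/m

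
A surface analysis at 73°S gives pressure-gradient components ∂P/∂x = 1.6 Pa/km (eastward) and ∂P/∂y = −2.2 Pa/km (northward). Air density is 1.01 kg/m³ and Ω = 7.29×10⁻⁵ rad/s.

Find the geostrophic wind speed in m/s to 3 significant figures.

Coriolis parameter at 73°S:
f = 2Ω sin φ = 2 × 7.29×10⁻⁵ × sin 73° = 1.39×10⁻⁴ s⁻¹
In the Southern Hemisphere f is negative: f = −1.39×10⁻⁴ s⁻¹.
Component geostrophic relations (x east, y north):
u_g = −(1/(fρ)) ∂P/∂y,  v_g = (1/(fρ)) ∂P/∂x
u_g = −(−2.2×10⁻³)/(−1.39×10⁻⁴ × 1.01) = −15.6 m/s;  v_g = (1.6×10⁻³)/(−1.39×10⁻⁴ × 1.01) = −11.4 m/s
|V_g| = √(u_g² + v_g²) = 19.3 m/s

19.3 m/s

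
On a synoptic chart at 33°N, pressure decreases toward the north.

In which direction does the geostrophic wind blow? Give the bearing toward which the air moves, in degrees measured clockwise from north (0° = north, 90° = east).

The pressure-gradient force points toward the north (bearing 000°).
Geostrophic balance: in the Northern Hemisphere the Coriolis force deflects motion to the right, so the geostrophic wind blows 90° to the right of the pressure-gradient force (low pressure on the left).
Rotating 000° by 90° clockwise gives 090° — the wind blows toward the east.

090°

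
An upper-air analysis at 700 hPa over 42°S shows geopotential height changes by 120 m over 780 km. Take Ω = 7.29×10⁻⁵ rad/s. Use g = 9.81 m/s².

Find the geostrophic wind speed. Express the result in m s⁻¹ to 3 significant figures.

Coriolis parameter at 42°S:
f = 2Ω sin φ = 2 × 7.29×10⁻⁵ × sin 42° = 9.76×10⁻⁵ s⁻¹
Height gradient: |∂Z/∂n| = 120 m / 780000 m = 1.54×10⁻⁴
On a pressure surface, geostrophic balance gives V_g = (g/f)|∂Z/∂n|:
V_g = 9.81 × 1.54×10⁻⁴ / 9.76×10⁻⁵ = 15.5 m/s

15.5 m s⁻¹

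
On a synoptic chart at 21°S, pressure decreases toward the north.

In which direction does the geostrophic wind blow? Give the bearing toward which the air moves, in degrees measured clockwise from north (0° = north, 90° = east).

270°

The pressure-gradient force points toward the north (bearing 000°).
Geostrophic balance: in the Southern Hemisphere the Coriolis force deflects motion to the left, so the geostrophic wind blows 90° to the left of the pressure-gradient force (low pressure on the right).
Rotating 000° by 90° counterclockwise gives 270° — the wind blows toward the west.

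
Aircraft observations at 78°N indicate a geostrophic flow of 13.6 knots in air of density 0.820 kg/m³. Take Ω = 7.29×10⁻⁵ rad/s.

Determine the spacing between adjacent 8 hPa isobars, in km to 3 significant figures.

978 km

Coriolis parameter at 78°N:
f = 2Ω sin φ = 2 × 7.29×10⁻⁵ × sin 78° = 1.43×10⁻⁴ s⁻¹
Wind speed in SI: 13.6 knots = 7.00 m/s
Geostrophic balance rearranged: |∂P/∂n| = f ρ V_g
|∂P/∂n| = 1.43×10⁻⁴ × 0.820 × 7.00 = 8.18×10⁻⁴ Pa/m
Isobar spacing: Δn = ΔP/|∂P/∂n| = 800 Pa / 8.18×10⁻⁴ Pa/m = 977771 m ≈ 978 km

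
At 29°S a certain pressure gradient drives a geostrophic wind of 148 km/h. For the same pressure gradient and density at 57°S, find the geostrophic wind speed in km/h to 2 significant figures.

86 km/h

With the same pressure gradient and density, V_g ∝ 1/f ∝ 1/sin φ.
V₂ = V₁ · sin φ₁ / sin φ₂ = 148 × sin 29° / sin 57°
V₂ = 148 × 0.4848/0.8387 = 86 km/h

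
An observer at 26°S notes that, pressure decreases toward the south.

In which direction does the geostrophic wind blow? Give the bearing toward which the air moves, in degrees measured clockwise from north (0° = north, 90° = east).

090°

The pressure-gradient force points toward the south (bearing 180°).
Geostrophic balance: in the Southern Hemisphere the Coriolis force deflects motion to the left, so the geostrophic wind blows 90° to the left of the pressure-gradient force (low pressure on the right).
Rotating 180° by 90° counterclockwise gives 090° — the wind blows toward the east.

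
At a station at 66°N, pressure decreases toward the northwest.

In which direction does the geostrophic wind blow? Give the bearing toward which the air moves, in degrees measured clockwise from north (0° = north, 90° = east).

The pressure-gradient force points toward the northwest (bearing 315°).
Geostrophic balance: in the Northern Hemisphere the Coriolis force deflects motion to the right, so the geostrophic wind blows 90° to the right of the pressure-gradient force (low pressure on the left).
Rotating 315° by 90° clockwise gives 045° — the wind blows toward the northeast.

045°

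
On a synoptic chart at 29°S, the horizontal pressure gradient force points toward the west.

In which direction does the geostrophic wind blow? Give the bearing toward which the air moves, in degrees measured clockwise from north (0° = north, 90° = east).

The pressure-gradient force points toward the west (bearing 270°).
Geostrophic balance: in the Southern Hemisphere the Coriolis force deflects motion to the left, so the geostrophic wind blows 90° to the left of the pressure-gradient force (low pressure on the right).
Rotating 270° by 90° counterclockwise gives 180° — the wind blows toward the south.

180°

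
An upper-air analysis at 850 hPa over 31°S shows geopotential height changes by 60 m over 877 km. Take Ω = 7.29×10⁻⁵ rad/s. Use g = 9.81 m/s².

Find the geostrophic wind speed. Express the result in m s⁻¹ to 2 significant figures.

Coriolis parameter at 31°S:
f = 2Ω sin φ = 2 × 7.29×10⁻⁵ × sin 31° = 7.51×10⁻⁵ s⁻¹
Height gradient: |∂Z/∂n| = 60 m / 877000 m = 6.84×10⁻⁵
On a pressure surface, geostrophic balance gives V_g = (g/f)|∂Z/∂n|:
V_g = 9.81 × 6.84×10⁻⁵ / 7.51×10⁻⁵ = 8.94 m/s

8.9 m s⁻¹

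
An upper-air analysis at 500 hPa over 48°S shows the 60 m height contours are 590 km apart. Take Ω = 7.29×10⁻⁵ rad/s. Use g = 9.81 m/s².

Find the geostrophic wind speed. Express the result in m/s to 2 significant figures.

Coriolis parameter at 48°S:
f = 2Ω sin φ = 2 × 7.29×10⁻⁵ × sin 48° = 1.08×10⁻⁴ s⁻¹
Height gradient: |∂Z/∂n| = 60 m / 590000 m = 1.02×10⁻⁴
On a pressure surface, geostrophic balance gives V_g = (g/f)|∂Z/∂n|:
V_g = 9.81 × 1.02×10⁻⁴ / 1.08×10⁻⁴ = 9.21 m/s

9.2 m/s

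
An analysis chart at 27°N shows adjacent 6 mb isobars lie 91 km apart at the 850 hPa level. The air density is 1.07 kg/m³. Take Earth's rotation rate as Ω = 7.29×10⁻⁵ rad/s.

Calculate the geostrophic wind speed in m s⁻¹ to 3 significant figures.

93.1 m s⁻¹

Coriolis parameter at 27°N:
f = 2Ω sin φ = 2 × 7.29×10⁻⁵ × sin 27° = 6.62×10⁻⁵ s⁻¹
Pressure gradient: |∂P/∂n| = 600 Pa / 91000 m = 6.59×10⁻³ Pa/m
Geostrophic balance (pressure-gradient force = Coriolis force):
V_g = (1/(fρ)) |∂P/∂n| = 6.59×10⁻³ / (6.62×10⁻⁵ × 1.07) = 93.1 m/s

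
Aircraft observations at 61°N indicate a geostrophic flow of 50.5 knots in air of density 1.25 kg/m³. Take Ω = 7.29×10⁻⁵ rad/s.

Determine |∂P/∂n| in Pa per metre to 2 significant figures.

4.1×10⁻³ Pa/m

Coriolis parameter at 61°N:
f = 2Ω sin φ = 2 × 7.29×10⁻⁵ × sin 61° = 1.28×10⁻⁴ s⁻¹
Wind speed in SI: 50.5 knots = 26.0 m/s
Geostrophic balance rearranged: |∂P/∂n| = f ρ V_g
|∂P/∂n| = 1.28×10⁻⁴ × 1.25 × 26.0 = 4.14×10⁻³ Pa/m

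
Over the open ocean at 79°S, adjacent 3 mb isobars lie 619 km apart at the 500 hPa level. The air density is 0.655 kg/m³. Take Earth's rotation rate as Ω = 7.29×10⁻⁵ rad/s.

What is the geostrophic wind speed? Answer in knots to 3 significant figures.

Coriolis parameter at 79°S:
f = 2Ω sin φ = 2 × 7.29×10⁻⁵ × sin 79° = 1.43×10⁻⁴ s⁻¹
Pressure gradient: |∂P/∂n| = 300 Pa / 619000 m = 4.85×10⁻⁴ Pa/m
Geostrophic balance (pressure-gradient force = Coriolis force):
V_g = (1/(fρ)) |∂P/∂n| = 4.85×10⁻⁴ / (1.43×10⁻⁴ × 0.655) = 5.17 m/s
Converting: 5.17 m/s × 1.944 = 10.0 knots

10.0 knots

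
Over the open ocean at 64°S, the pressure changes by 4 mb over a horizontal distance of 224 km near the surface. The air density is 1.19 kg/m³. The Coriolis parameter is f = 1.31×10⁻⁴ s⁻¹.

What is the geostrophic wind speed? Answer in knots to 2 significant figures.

22 knots

Pressure gradient: |∂P/∂n| = 400 Pa / 224000 m = 1.79×10⁻³ Pa/m
Geostrophic balance (pressure-gradient force = Coriolis force):
V_g = (1/(fρ)) |∂P/∂n| = 1.79×10⁻³ / (1.31×10⁻⁴ × 1.19) = 11.5 m/s
Converting: 11.5 m/s × 1.944 = 22 knots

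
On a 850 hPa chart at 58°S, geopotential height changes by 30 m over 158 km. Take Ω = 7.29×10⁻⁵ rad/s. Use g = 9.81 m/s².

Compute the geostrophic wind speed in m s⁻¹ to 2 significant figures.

Coriolis parameter at 58°S:
f = 2Ω sin φ = 2 × 7.29×10⁻⁵ × sin 58° = 1.24×10⁻⁴ s⁻¹
Height gradient: |∂Z/∂n| = 30 m / 158000 m = 1.90×10⁻⁴
On a pressure surface, geostrophic balance gives V_g = (g/f)|∂Z/∂n|:
V_g = 9.81 × 1.90×10⁻⁴ / 1.24×10⁻⁴ = 15.1 m/s

15 m s⁻¹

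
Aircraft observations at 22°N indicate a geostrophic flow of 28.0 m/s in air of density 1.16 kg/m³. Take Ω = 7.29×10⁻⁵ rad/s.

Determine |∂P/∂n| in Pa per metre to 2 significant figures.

1.8×10⁻³ Pa/m

Coriolis parameter at 22°N:
f = 2Ω sin φ = 2 × 7.29×10⁻⁵ × sin 22° = 5.46×10⁻⁵ s⁻¹
Geostrophic balance rearranged: |∂P/∂n| = f ρ V_g
|∂P/∂n| = 5.46×10⁻⁵ × 1.16 × 28.0 = 1.77×10⁻³ Pa/m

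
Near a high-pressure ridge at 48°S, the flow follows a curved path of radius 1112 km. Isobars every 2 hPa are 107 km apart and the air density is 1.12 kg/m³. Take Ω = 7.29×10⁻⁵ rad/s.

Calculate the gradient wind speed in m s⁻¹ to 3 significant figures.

18.1 m s⁻¹

Coriolis parameter at 48°S:
f = 2Ω sin φ = 2 × 7.29×10⁻⁵ × sin 48° = 1.08×10⁻⁴ s⁻¹
Pressure gradient: |∂P/∂n| = 200 Pa / 107000 m = 1.87×10⁻³ Pa/m
Geostrophic speed: V_g = |∂P/∂n|/(fρ) = 1.87×10⁻³/(1.08×10⁻⁴ × 1.12) = 15.4 m/s
Around a high, pressure-gradient force acts outward with centrifugal, so Coriolis balances both:
fV = (1/ρ)|∂P/∂n| + V²/R  →  V² − fR·V + fR·V_g = 0
With fR = 1.08×10⁻⁴ × 1112×10³ m = 120 m/s:
V = [fR − √((fR)² − 4 fR V_g)]/2 = [120 − √(120² − 4×120×15.4)]/2 = 18.1 m/s
Supergeostrophic (V > V_g = 15.4 m/s), as expected around a high.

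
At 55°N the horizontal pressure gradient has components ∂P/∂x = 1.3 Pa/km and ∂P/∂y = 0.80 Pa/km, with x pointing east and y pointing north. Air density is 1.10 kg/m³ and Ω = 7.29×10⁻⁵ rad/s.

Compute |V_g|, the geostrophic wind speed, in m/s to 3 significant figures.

11.6 m/s

Coriolis parameter at 55°N:
f = 2Ω sin φ = 2 × 7.29×10⁻⁵ × sin 55° = 1.19×10⁻⁴ s⁻¹
Component geostrophic relations (x east, y north):
u_g = −(1/(fρ)) ∂P/∂y,  v_g = (1/(fρ)) ∂P/∂x
u_g = −(0.80×10⁻³)/(1.19×10⁻⁴ × 1.10) = −6.09 m/s;  v_g = (1.3×10⁻³)/(1.19×10⁻⁴ × 1.10) = 9.90 m/s
|V_g| = √(u_g² + v_g²) = 11.6 m/s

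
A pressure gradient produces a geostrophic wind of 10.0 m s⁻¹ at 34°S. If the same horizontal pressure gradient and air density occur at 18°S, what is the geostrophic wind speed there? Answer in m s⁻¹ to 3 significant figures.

With the same pressure gradient and density, V_g ∝ 1/f ∝ 1/sin φ.
V₂ = V₁ · sin φ₁ / sin φ₂ = 10.0 × sin 34° / sin 18°
V₂ = 10.0 × 0.5592/0.3090 = 18.1 m s⁻¹

18.1 m s⁻¹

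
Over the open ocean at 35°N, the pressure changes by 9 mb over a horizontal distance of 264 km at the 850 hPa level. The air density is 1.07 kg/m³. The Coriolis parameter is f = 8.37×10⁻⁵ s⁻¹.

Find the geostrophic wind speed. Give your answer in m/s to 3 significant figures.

Pressure gradient: |∂P/∂n| = 900 Pa / 264000 m = 3.41×10⁻³ Pa/m
Geostrophic balance (pressure-gradient force = Coriolis force):
V_g = (1/(fρ)) |∂P/∂n| = 3.41×10⁻³ / (8.37×10⁻⁵ × 1.07) = 38.1 m/s

38.1 m/s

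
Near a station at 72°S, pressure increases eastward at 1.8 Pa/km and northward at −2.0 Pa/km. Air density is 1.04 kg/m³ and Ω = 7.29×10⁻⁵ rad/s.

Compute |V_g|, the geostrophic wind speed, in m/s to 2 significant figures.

Coriolis parameter at 72°S:
f = 2Ω sin φ = 2 × 7.29×10⁻⁵ × sin 72° = 1.39×10⁻⁴ s⁻¹
In the Southern Hemisphere f is negative: f = −1.39×10⁻⁴ s⁻¹.
Component geostrophic relations (x east, y north):
u_g = −(1/(fρ)) ∂P/∂y,  v_g = (1/(fρ)) ∂P/∂x
u_g = −(−2.0×10⁻³)/(−1.39×10⁻⁴ × 1.04) = −13.9 m/s;  v_g = (1.8×10⁻³)/(−1.39×10⁻⁴ × 1.04) = −12.5 m/s
|V_g| = √(u_g² + v_g²) = 18.7 m/s

19 m/s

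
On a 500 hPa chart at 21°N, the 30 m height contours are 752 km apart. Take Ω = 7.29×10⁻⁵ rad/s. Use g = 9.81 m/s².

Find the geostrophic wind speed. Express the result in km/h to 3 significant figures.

27.0 km/h

Coriolis parameter at 21°N:
f = 2Ω sin φ = 2 × 7.29×10⁻⁵ × sin 21° = 5.23×10⁻⁵ s⁻¹
Height gradient: |∂Z/∂n| = 30 m / 752000 m = 3.99×10⁻⁵
On a pressure surface, geostrophic balance gives V_g = (g/f)|∂Z/∂n|:
V_g = 9.81 × 3.99×10⁻⁵ / 5.23×10⁻⁵ = 7.49 m/s
Converting: 7.49 m/s × 3.6 = 27.0 km/h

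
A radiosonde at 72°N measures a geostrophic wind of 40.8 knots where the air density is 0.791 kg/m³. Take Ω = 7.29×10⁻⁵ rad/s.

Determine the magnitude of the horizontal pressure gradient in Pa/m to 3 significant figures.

2.30×10⁻³ Pa/m

Coriolis parameter at 72°N:
f = 2Ω sin φ = 2 × 7.29×10⁻⁵ × sin 72° = 1.39×10⁻⁴ s⁻¹
Wind speed in SI: 40.8 knots = 21.0 m/s
Geostrophic balance rearranged: |∂P/∂n| = f ρ V_g
|∂P/∂n| = 1.39×10⁻⁴ × 0.791 × 21.0 = 2.30×10⁻³ Pa/m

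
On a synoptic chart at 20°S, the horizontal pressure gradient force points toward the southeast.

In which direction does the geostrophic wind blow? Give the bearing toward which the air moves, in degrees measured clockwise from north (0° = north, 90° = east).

045°

The pressure-gradient force points toward the southeast (bearing 135°).
Geostrophic balance: in the Southern Hemisphere the Coriolis force deflects motion to the left, so the geostrophic wind blows 90° to the left of the pressure-gradient force (low pressure on the right).
Rotating 135° by 90° counterclockwise gives 045° — the wind blows toward the northeast.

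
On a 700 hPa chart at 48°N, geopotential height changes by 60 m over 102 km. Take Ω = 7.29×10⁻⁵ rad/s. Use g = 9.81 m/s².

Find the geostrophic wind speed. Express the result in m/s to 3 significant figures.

53.3 m/s

Coriolis parameter at 48°N:
f = 2Ω sin φ = 2 × 7.29×10⁻⁵ × sin 48° = 1.08×10⁻⁴ s⁻¹
Height gradient: |∂Z/∂n| = 60 m / 102000 m = 5.88×10⁻⁴
On a pressure surface, geostrophic balance gives V_g = (g/f)|∂Z/∂n|:
V_g = 9.81 × 5.88×10⁻⁴ / 1.08×10⁻⁴ = 53.3 m/s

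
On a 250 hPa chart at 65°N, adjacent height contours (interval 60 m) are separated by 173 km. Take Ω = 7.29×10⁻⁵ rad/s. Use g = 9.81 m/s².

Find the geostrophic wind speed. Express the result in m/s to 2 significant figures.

26 m/s

Coriolis parameter at 65°N:
f = 2Ω sin φ = 2 × 7.29×10⁻⁵ × sin 65° = 1.32×10⁻⁴ s⁻¹
Height gradient: |∂Z/∂n| = 60 m / 173000 m = 3.47×10⁻⁴
On a pressure surface, geostrophic balance gives V_g = (g/f)|∂Z/∂n|:
V_g = 9.81 × 3.47×10⁻⁴ / 1.32×10⁻⁴ = 25.7 m/s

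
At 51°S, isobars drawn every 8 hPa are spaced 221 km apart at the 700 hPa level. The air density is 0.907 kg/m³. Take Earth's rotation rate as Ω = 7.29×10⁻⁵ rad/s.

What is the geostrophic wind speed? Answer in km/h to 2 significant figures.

Coriolis parameter at 51°S:
f = 2Ω sin φ = 2 × 7.29×10⁻⁵ × sin 51° = 1.13×10⁻⁴ s⁻¹
Pressure gradient: |∂P/∂n| = 800 Pa / 221000 m = 3.62×10⁻³ Pa/m
Geostrophic balance (pressure-gradient force = Coriolis force):
V_g = (1/(fρ)) |∂P/∂n| = 3.62×10⁻³ / (1.13×10⁻⁴ × 0.907) = 35.2 m/s
Converting: 35.2 m/s × 3.6 = 130 km/h

130 km/h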